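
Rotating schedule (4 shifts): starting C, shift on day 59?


Shift A

Shifts: A, B, C, D
Start: C (index 2)
Day 59: (2 + 59 - 1) mod 4
= 60 mod 4
= 0
Index 0 → shift A


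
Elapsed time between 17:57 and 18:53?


End time in minutes: 18×60 + 53 = 1133
Start time in minutes: 17×60 + 57 = 1077
Difference = 1133 - 1077 = 56 minutes
= 0 hours 56 minutes

0h 56m


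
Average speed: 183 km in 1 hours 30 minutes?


122.0 km/h

Distance: 183 km
Time: 1h 30m = 90 min = 90/60 = 3/2 hours
Speed = 183 ÷ (3/2) = 183 × 2 / 3 = 366/3 = 122.0 km/h


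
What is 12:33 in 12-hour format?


12:33 PM

Hour: 12
12 → 12 PM (noon)


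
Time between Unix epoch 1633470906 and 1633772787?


Difference = 1633772787 - 1633470906 = 301881 seconds
In hours: 301881 / 3600 ≈ 83.9
In days: 301881 / 86400 ≈ 3.49

301881 seconds (83.9 hours / 3.49 days)


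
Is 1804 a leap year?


Yes

Rules: divisible by 4 AND (not by 100 OR by 400)
1804 ÷ 4 = 451 exactly → divisible by 4
1804 ÷ 100 = 18 remainder 4 → not divisible by 100
Divisible by 4 but not by 100 → leap year


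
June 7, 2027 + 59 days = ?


Start: June 7, 2027
Add 59 days
June 7 → July 1: 30 - 7 + 1 = 24 days (59 - 24 = 35 left)
July 1 → August 1: 31 - 1 + 1 = 31 days (35 - 31 = 4 left)
August 1 + 4 = August 5, 2027

August 5, 2027


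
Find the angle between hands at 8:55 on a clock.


62.5°

Hour hand = 8×30 + 55×0.5 = 267.5°
Minute hand = 55×6 = 330°
Difference = |267.5 - 330| = 62.5°


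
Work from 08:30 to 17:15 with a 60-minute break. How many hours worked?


Total time = (17×60+15) - (8×60+30)
= 1035 - 510 = 525 min
Minus break: 525 - 60 = 465 min
= 7h 45m

7h 45m (465 minutes)


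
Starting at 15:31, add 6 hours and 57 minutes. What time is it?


22:28

Start: 931 minutes from midnight
Add: 417 minutes
Total: 1348 minutes
Hours: 1348 ÷ 60 = 22 remainder 28


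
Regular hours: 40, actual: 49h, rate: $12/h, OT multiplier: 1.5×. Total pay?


$642.00

Regular: 40h × $12 = $480.00
Overtime: 49 - 40 = 9h
OT pay: 9h × $12 × 1.5 = $162.00
Total = $480.00 + $162.00 = $642.00


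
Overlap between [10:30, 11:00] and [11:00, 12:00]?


0 minutes

Meeting A: 630-660 (in minutes from midnight)
Meeting B: 660-720
Overlap start = max(630, 660) = 660
Overlap end = min(660, 720) = 660
Overlap = max(0, 660 - 660) = 0 min


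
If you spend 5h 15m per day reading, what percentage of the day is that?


21.9%

Time: 315 minutes
Day: 1440 minutes
Percentage = (315/1440) × 100 ≈ 21.9%


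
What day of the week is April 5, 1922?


Zeller's congruence:
q=5, m=4, k=22, j=19
h = (5 + ⌊13×5/5⌋ + 22 + ⌊22/4⌋ + ⌊19/4⌋ - 2×19) mod 7
= (5 + 13 + 22 + 5 + 4 - 38) mod 7
= 11 mod 7 = 4
h=4 → Wednesday

Wednesday


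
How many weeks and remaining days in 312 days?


Weeks: 312 ÷ 7 = 44 remainder 4

44 weeks 4 days


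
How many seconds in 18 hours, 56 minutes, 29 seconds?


68189 seconds

Hours: 18 × 3600 = 64800
Minutes: 56 × 60 = 3360
Seconds: 29
Total = 64800 + 3360 + 29 = 68189


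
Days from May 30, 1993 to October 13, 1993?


136 days

From May 30, 1993 to October 13, 1993
Rest of May 1993: 31 - 30 = 1
Full months: June 30, July 31, August 31, September 30
Days into October 1993: 13
Total = 1 + 30 + 31 + 31 + 30 + 13 = 136 days


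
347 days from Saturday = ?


Wednesday

Start: Saturday (index 5)
(5 + 347) mod 7
= 352 mod 7
= 2
Index 2 → Wednesday


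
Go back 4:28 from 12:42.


Start: 762 minutes from midnight
Subtract: 268 minutes
Remaining: 762 - 268 = 494
Hours: 8, Minutes: 14

08:14


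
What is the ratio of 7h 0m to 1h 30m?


14:3 (4.67)

Duration 1: 420 minutes
Duration 2: 90 minutes
Ratio = 420:90
GCD = 30
Simplified = 14:3
As a decimal: 14/3 ≈ 4.67


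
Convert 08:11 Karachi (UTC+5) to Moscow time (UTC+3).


Time difference = UTC+3 - UTC+5 = -2 hours
New hour = (8 -2) mod 24
= 6 mod 24 = 6
Minutes unchanged → 06:11

06:11


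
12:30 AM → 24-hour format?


00:30

Input: 12:30 AM
12 AM → 00 (midnight)


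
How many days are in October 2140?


Month: October (month 10)
October has 31 days

31 days


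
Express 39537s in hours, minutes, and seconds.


Hours: 39537 ÷ 3600 = 10 remainder 3537
Minutes: 3537 ÷ 60 = 58 remainder 57
Seconds: 57

10h 58m 57s


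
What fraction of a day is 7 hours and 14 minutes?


Total minutes: 7×60 + 14 = 434
Day = 24×60 = 1440 minutes
Fraction = 434/1440 ≈ 0.3014
As a percentage: 434/1440 × 100 ≈ 30.14%

0.3014 (30.14%)


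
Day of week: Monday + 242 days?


Friday

Start: Monday (index 0)
(0 + 242) mod 7
= 242 mod 7
= 4
Index 4 → Friday


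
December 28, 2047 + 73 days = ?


March 10, 2048

Start: December 28, 2047
Add 73 days
December 28 → January 1: 31 - 28 + 1 = 4 days (73 - 4 = 69 left)
January 1 → February 1: 31 - 1 + 1 = 31 days (69 - 31 = 38 left)
February 1 → March 1: 29 - 1 + 1 = 29 days (38 - 29 = 9 left)
March 1 + 9 = March 10, 2048


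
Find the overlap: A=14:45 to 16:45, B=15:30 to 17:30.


Meeting A: 885-1005 (in minutes from midnight)
Meeting B: 930-1050
Overlap start = max(885, 930) = 930
Overlap end = min(1005, 1050) = 1005
Overlap = max(0, 1005 - 930) = 75 min

75 minutes


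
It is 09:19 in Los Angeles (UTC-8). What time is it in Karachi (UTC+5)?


22:19

Time difference = UTC+5 - UTC-8 = +13 hours
New hour = (9 + 13) mod 24
= 22 mod 24 = 22
Minutes unchanged → 22:19


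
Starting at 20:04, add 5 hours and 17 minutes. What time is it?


Start: 1204 minutes from midnight
Add: 317 minutes
Total: 1521 minutes
Hours: 1521 ÷ 60 = 25 remainder 21
25 ≥ 24 → 25 - 24 = 1 (next day)

01:21 (next day)


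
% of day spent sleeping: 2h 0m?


8.3%

Time: 120 minutes
Day: 1440 minutes
Percentage = (120/1440) × 100 ≈ 8.3%


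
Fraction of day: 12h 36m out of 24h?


0.5250 (52.50%)

Total minutes: 12×60 + 36 = 756
Day = 24×60 = 1440 minutes
Fraction = 756/1440 = 0.5250
As a percentage: 756/1440 × 100 = 52.50%


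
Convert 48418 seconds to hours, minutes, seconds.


Hours: 48418 ÷ 3600 = 13 remainder 1618
Minutes: 1618 ÷ 60 = 26 remainder 58
Seconds: 58

13h 26m 58s


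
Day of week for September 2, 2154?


Monday

Zeller's congruence:
q=2, m=9, k=54, j=21
h = (2 + ⌊13×10/5⌋ + 54 + ⌊54/4⌋ + ⌊21/4⌋ - 2×21) mod 7
= (2 + 26 + 54 + 13 + 5 - 42) mod 7
= 58 mod 7 = 2
h=2 → Monday


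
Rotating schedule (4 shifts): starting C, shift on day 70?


Shift D

Shifts: A, B, C, D
Start: C (index 2)
Day 70: (2 + 70 - 1) mod 4
= 71 mod 4
= 3
Index 3 → shift D


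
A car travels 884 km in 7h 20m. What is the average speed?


Distance: 884 km
Time: 7h 20m = 440 min = 440/60 = 22/3 hours
Speed = 884 ÷ (22/3) = 884 × 3 / 22 = 2652/22 ≈ 120.5 km/h

120.5 km/h


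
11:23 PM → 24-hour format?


Input: 11:23 PM
PM: 11 + 12 = 23

23:23


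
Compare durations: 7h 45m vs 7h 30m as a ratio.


Duration 1: 465 minutes
Duration 2: 450 minutes
Ratio = 465:450
GCD = 15
Simplified = 31:30
As a decimal: 31/30 ≈ 1.03

31:30 (1.03)


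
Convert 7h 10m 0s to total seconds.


Hours: 7 × 3600 = 25200
Minutes: 10 × 60 = 600
Seconds: 0
Total = 25200 + 600 + 0 = 25800

25800 seconds


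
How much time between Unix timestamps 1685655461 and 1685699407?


43946 seconds (12.2 hours / 0.51 days)

Difference = 1685699407 - 1685655461 = 43946 seconds
In hours: 43946 / 3600 ≈ 12.2
In days: 43946 / 86400 ≈ 0.51


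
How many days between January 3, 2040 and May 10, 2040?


128 days

From January 3, 2040 to May 10, 2040
Rest of January 2040: 31 - 3 = 28
Full months: February 2040 29, March 31, April 30
Days into May 2040: 10
Total = 28 + 29 + 31 + 30 + 10 = 128 days


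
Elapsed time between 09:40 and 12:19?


End time in minutes: 12×60 + 19 = 739
Start time in minutes: 9×60 + 40 = 580
Difference = 739 - 580 = 159 minutes
= 2 hours 39 minutes

2h 39m


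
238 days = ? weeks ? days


34 weeks 0 days

Weeks: 238 ÷ 7 = 34 remainder 0


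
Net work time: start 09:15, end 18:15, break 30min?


8h 30m (510 minutes)

Total time = (18×60+15) - (9×60+15)
= 1095 - 555 = 540 min
Minus break: 540 - 30 = 510 min
= 8h 30m


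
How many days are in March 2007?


31 days

Month: March (month 3)
March has 31 days


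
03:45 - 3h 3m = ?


Start: 225 minutes from midnight
Subtract: 183 minutes
Remaining: 225 - 183 = 42
Hours: 0, Minutes: 42

00:42


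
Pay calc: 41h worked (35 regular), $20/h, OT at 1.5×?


Regular: 35h × $20 = $700.00
Overtime: 41 - 35 = 6h
OT pay: 6h × $20 × 1.5 = $180.00
Total = $700.00 + $180.00 = $880.00

$880.00


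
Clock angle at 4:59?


155.5°

Hour hand = 4×30 + 59×0.5 = 149.5°
Minute hand = 59×6 = 354°
Difference = |149.5 - 354| = 204.5°
Since > 180°: 360 - 204.5 = 155.5°


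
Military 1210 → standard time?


Hour: 12
12 → 12 PM (noon)

12:10 PM


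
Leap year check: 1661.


No

Rules: divisible by 4 AND (not by 100 OR by 400)
1661 ÷ 4 = 415 remainder 1 → not divisible by 4
Not divisible by 4 → not a leap year


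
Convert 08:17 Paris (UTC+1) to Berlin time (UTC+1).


Time difference = UTC+1 - UTC+1 = +0 hours
New hour = (8 + 0) mod 24
= 8 mod 24 = 8
Minutes unchanged → 08:17

08:17


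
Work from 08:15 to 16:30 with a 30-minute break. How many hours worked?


Total time = (16×60+30) - (8×60+15)
= 990 - 495 = 495 min
Minus break: 495 - 30 = 465 min
= 7h 45m

7h 45m (465 minutes)


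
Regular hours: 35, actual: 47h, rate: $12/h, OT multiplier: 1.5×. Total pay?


Regular: 35h × $12 = $420.00
Overtime: 47 - 35 = 12h
OT pay: 12h × $12 × 1.5 = $216.00
Total = $420.00 + $216.00 = $636.00

$636.00


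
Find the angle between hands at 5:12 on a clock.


Hour hand = 5×30 + 12×0.5 = 156.0°
Minute hand = 12×6 = 72°
Difference = |156.0 - 72| = 84.0°

84.0°


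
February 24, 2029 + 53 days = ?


Start: February 24, 2029
Add 53 days
February 24 → March 1: 28 - 24 + 1 = 5 days (53 - 5 = 48 left)
March 1 → April 1: 31 - 1 + 1 = 31 days (48 - 31 = 17 left)
April 1 + 17 = April 18, 2029

April 18, 2029


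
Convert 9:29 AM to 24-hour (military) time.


09:29

Input: 9:29 AM
AM hour stays: 9


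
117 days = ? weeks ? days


16 weeks 5 days

Weeks: 117 ÷ 7 = 16 remainder 5


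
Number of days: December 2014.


31 days

Month: December (month 12)
December has 31 days


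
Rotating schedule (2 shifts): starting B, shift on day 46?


Shift A

Shifts: A, B
Start: B (index 1)
Day 46: (1 + 46 - 1) mod 2
= 46 mod 2
= 0
Index 0 → shift A


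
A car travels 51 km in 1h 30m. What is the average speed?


34.0 km/h

Distance: 51 km
Time: 1h 30m = 90 min = 90/60 = 3/2 hours
Speed = 51 ÷ (3/2) = 51 × 2 / 3 = 102/3 = 34.0 km/h


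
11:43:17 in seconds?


Hours: 11 × 3600 = 39600
Minutes: 43 × 60 = 2580
Seconds: 17
Total = 39600 + 2580 + 17 = 42197

42197 seconds


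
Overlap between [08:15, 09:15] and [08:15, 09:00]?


45 minutes

Meeting A: 495-555 (in minutes from midnight)
Meeting B: 495-540
Overlap start = max(495, 495) = 495
Overlap end = min(555, 540) = 540
Overlap = max(0, 540 - 495) = 45 min


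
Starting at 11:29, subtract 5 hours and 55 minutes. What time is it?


Start: 689 minutes from midnight
Subtract: 355 minutes
Remaining: 689 - 355 = 334
Hours: 5, Minutes: 34

05:34


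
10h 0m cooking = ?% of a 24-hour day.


Time: 600 minutes
Day: 1440 minutes
Percentage = (600/1440) × 100 ≈ 41.7%

41.7%


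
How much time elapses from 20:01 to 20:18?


End time in minutes: 20×60 + 18 = 1218
Start time in minutes: 20×60 + 1 = 1201
Difference = 1218 - 1201 = 17 minutes
= 0 hours 17 minutes

0h 17m


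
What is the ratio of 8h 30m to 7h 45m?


34:31 (1.10)

Duration 1: 510 minutes
Duration 2: 465 minutes
Ratio = 510:465
GCD = 15
Simplified = 34:31
As a decimal: 34/31 ≈ 1.10


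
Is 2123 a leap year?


No

Rules: divisible by 4 AND (not by 100 OR by 400)
2123 ÷ 4 = 530 remainder 3 → not divisible by 4
Not divisible by 4 → not a leap year


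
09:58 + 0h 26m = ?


Start: 598 minutes from midnight
Add: 26 minutes
Total: 624 minutes
Hours: 624 ÷ 60 = 10 remainder 24

10:24


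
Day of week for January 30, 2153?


Zeller's congruence:
q=30, m=13, k=52, j=21
h = (30 + ⌊13×14/5⌋ + 52 + ⌊52/4⌋ + ⌊21/4⌋ - 2×21) mod 7
= (30 + 36 + 52 + 13 + 5 - 42) mod 7
= 94 mod 7 = 3
h=3 → Tuesday

Tuesday


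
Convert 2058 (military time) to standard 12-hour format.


8:58 PM

Hour: 20
20 - 12 = 8 → PM


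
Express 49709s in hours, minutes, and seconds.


13h 48m 29s

Hours: 49709 ÷ 3600 = 13 remainder 2909
Minutes: 2909 ÷ 60 = 48 remainder 29
Seconds: 29


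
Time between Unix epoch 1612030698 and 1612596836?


Difference = 1612596836 - 1612030698 = 566138 seconds
In hours: 566138 / 3600 ≈ 157.3
In days: 566138 / 86400 ≈ 6.55

566138 seconds (157.3 hours / 6.55 days)


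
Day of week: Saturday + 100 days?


Start: Saturday (index 5)
(5 + 100) mod 7
= 105 mod 7
= 0
Index 0 → Monday

Monday


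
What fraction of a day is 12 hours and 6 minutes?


0.5042 (50.42%)

Total minutes: 12×60 + 6 = 726
Day = 24×60 = 1440 minutes
Fraction = 726/1440 ≈ 0.5042
As a percentage: 726/1440 × 100 ≈ 50.42%


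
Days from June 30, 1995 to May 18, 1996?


From June 30, 1995 to May 18, 1996
Rest of June 1995: 30 - 30 = 0
Full months: July 31, August 31, September 30, October 31, November 30, December 31, January 31, February 1996 29, March 31, April 30
Days into May 1996: 18
Total = 0 + 31 + 31 + 30 + 31 + 30 + 31 + 31 + 29 + 31 + 30 + 18 = 323 days

323 days


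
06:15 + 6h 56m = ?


Start: 375 minutes from midnight
Add: 416 minutes
Total: 791 minutes
Hours: 791 ÷ 60 = 13 remainder 11

13:11


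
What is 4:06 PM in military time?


16:06

Input: 4:06 PM
PM: 4 + 12 = 16


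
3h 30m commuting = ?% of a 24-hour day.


Time: 210 minutes
Day: 1440 minutes
Percentage = (210/1440) × 100 ≈ 14.6%

14.6%


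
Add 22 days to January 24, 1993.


Start: January 24, 1993
Add 22 days
January 24 → February 1: 31 - 24 + 1 = 8 days (22 - 8 = 14 left)
February 1 + 14 = February 15, 1993

February 15, 1993


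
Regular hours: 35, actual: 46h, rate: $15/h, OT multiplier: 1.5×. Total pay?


$772.50

Regular: 35h × $15 = $525.00
Overtime: 46 - 35 = 11h
OT pay: 11h × $15 × 1.5 = $247.50
Total = $525.00 + $247.50 = $772.50


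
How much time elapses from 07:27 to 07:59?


0h 32m

End time in minutes: 7×60 + 59 = 479
Start time in minutes: 7×60 + 27 = 447
Difference = 479 - 447 = 32 minutes
= 0 hours 32 minutes


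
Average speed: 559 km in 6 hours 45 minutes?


82.8 km/h

Distance: 559 km
Time: 6h 45m = 405 min = 405/60 = 27/4 hours
Speed = 559 ÷ (27/4) = 559 × 4 / 27 = 2236/27 ≈ 82.8 km/h


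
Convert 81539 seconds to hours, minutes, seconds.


Hours: 81539 ÷ 3600 = 22 remainder 2339
Minutes: 2339 ÷ 60 = 38 remainder 59
Seconds: 59

22h 38m 59s


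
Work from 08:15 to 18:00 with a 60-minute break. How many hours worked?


8h 45m (525 minutes)

Total time = (18×60+0) - (8×60+15)
= 1080 - 495 = 585 min
Minus break: 585 - 60 = 525 min
= 8h 45m


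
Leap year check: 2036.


Rules: divisible by 4 AND (not by 100 OR by 400)
2036 ÷ 4 = 509 exactly → divisible by 4
2036 ÷ 100 = 20 remainder 36 → not divisible by 100
Divisible by 4 but not by 100 → leap year

Yes


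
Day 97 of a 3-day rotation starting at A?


Shift A

Shifts: A, B, C
Start: A (index 0)
Day 97: (0 + 97 - 1) mod 3
= 96 mod 3
= 0
Index 0 → shift A


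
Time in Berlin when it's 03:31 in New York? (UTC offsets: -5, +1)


Time difference = UTC+1 - UTC-5 = +6 hours
New hour = (3 + 6) mod 24
= 9 mod 24 = 9
Minutes unchanged → 09:31

09:31


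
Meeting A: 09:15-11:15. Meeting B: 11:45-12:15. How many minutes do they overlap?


Meeting A: 555-675 (in minutes from midnight)
Meeting B: 705-735
Overlap start = max(555, 705) = 705
Overlap end = min(675, 735) = 675
Overlap = max(0, 675 - 705) = 0 min

0 minutes


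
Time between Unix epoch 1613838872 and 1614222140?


Difference = 1614222140 - 1613838872 = 383268 seconds
In hours: 383268 / 3600 ≈ 106.5
In days: 383268 / 86400 ≈ 4.44

383268 seconds (106.5 hours / 4.44 days)


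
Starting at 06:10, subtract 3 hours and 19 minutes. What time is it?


02:51

Start: 370 minutes from midnight
Subtract: 199 minutes
Remaining: 370 - 199 = 171
Hours: 2, Minutes: 51


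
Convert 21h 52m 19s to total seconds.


Hours: 21 × 3600 = 75600
Minutes: 52 × 60 = 3120
Seconds: 19
Total = 75600 + 3120 + 19 = 78739

78739 seconds


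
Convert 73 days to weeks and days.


Weeks: 73 ÷ 7 = 10 remainder 3

10 weeks 3 days


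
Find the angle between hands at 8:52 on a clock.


46.0°

Hour hand = 8×30 + 52×0.5 = 266.0°
Minute hand = 52×6 = 312°
Difference = |266.0 - 312| = 46.0°


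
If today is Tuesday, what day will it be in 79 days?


Thursday

Start: Tuesday (index 1)
(1 + 79) mod 7
= 80 mod 7
= 3
Index 3 → Thursday


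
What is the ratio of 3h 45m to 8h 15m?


5:11 (0.45)

Duration 1: 225 minutes
Duration 2: 495 minutes
Ratio = 225:495
GCD = 45
Simplified = 5:11
As a decimal: 5/11 ≈ 0.45


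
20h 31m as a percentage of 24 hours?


0.8549 (85.49%)

Total minutes: 20×60 + 31 = 1231
Day = 24×60 = 1440 minutes
Fraction = 1231/1440 ≈ 0.8549
As a percentage: 1231/1440 × 100 ≈ 85.49%


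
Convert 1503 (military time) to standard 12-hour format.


Hour: 15
15 - 12 = 3 → PM

3:03 PM


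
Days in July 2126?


31 days

Month: July (month 7)
July has 31 days


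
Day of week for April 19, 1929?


Friday

Zeller's congruence:
q=19, m=4, k=29, j=19
h = (19 + ⌊13×5/5⌋ + 29 + ⌊29/4⌋ + ⌊19/4⌋ - 2×19) mod 7
= (19 + 13 + 29 + 7 + 4 - 38) mod 7
= 34 mod 7 = 6
h=6 → Friday


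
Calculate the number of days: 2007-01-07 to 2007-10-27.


From January 7, 2007 to October 27, 2007
Rest of January 2007: 31 - 7 = 24
Full months: February 2007 28, March 31, April 30, May 31, June 30, July 31, August 31, September 30
Days into October 2007: 27
Total = 24 + 28 + 31 + 30 + 31 + 30 + 31 + 31 + 30 + 27 = 293 days

293 days


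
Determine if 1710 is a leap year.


No

Rules: divisible by 4 AND (not by 100 OR by 400)
1710 ÷ 4 = 427 remainder 2 → not divisible by 4
Not divisible by 4 → not a leap year


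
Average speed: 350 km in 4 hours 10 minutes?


84.0 km/h

Distance: 350 km
Time: 4h 10m = 250 min = 250/60 = 25/6 hours
Speed = 350 ÷ (25/6) = 350 × 6 / 25 = 2100/25 = 84.0 km/h


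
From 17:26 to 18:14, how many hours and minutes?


End time in minutes: 18×60 + 14 = 1094
Start time in minutes: 17×60 + 26 = 1046
Difference = 1094 - 1046 = 48 minutes
= 0 hours 48 minutes

0h 48m


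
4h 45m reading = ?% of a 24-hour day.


Time: 285 minutes
Day: 1440 minutes
Percentage = (285/1440) × 100 ≈ 19.8%

19.8%


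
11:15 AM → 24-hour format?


11:15

Input: 11:15 AM
AM hour stays: 11


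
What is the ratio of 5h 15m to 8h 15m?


7:11 (0.64)

Duration 1: 315 minutes
Duration 2: 495 minutes
Ratio = 315:495
GCD = 45
Simplified = 7:11
As a decimal: 7/11 ≈ 0.64


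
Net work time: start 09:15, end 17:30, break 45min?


7h 30m (450 minutes)

Total time = (17×60+30) - (9×60+15)
= 1050 - 555 = 495 min
Minus break: 495 - 45 = 450 min
= 7h 30m


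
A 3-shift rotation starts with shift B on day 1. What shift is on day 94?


Shifts: A, B, C
Start: B (index 1)
Day 94: (1 + 94 - 1) mod 3
= 94 mod 3
= 1
Index 1 → shift B

Shift B


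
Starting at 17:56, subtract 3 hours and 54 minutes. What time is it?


14:02

Start: 1076 minutes from midnight
Subtract: 234 minutes
Remaining: 1076 - 234 = 842
Hours: 14, Minutes: 2


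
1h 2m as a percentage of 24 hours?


Total minutes: 1×60 + 2 = 62
Day = 24×60 = 1440 minutes
Fraction = 62/1440 ≈ 0.0431
As a percentage: 62/1440 × 100 ≈ 4.31%

0.0431 (4.31%)


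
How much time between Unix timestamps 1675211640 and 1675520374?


308734 seconds (85.8 hours / 3.57 days)

Difference = 1675520374 - 1675211640 = 308734 seconds
In hours: 308734 / 3600 ≈ 85.8
In days: 308734 / 86400 ≈ 3.57


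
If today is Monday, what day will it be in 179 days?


Start: Monday (index 0)
(0 + 179) mod 7
= 179 mod 7
= 4
Index 4 → Friday

Friday


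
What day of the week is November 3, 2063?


Zeller's congruence:
q=3, m=11, k=63, j=20
h = (3 + ⌊13×12/5⌋ + 63 + ⌊63/4⌋ + ⌊20/4⌋ - 2×20) mod 7
= (3 + 31 + 63 + 15 + 5 - 40) mod 7
= 77 mod 7 = 0
h=0 → Saturday

Saturday


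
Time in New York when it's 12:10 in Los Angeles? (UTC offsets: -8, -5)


Time difference = UTC-5 - UTC-8 = +3 hours
New hour = (12 + 3) mod 24
= 15 mod 24 = 15
Minutes unchanged → 15:10

15:10


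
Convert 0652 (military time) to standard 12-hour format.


6:52 AM

Hour: 6
6 < 12 → AM


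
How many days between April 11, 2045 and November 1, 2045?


From April 11, 2045 to November 1, 2045
Rest of April 2045: 30 - 11 = 19
Full months: May 31, June 30, July 31, August 31, September 30, October 31
Days into November 2045: 1
Total = 19 + 31 + 30 + 31 + 31 + 30 + 31 + 1 = 204 days

204 days


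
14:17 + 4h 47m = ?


19:04

Start: 857 minutes from midnight
Add: 287 minutes
Total: 1144 minutes
Hours: 1144 ÷ 60 = 19 remainder 4


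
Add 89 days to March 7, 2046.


Start: March 7, 2046
Add 89 days
March 7 → April 1: 31 - 7 + 1 = 25 days (89 - 25 = 64 left)
April 1 → May 1: 30 - 1 + 1 = 30 days (64 - 30 = 34 left)
May 1 → June 1: 31 - 1 + 1 = 31 days (34 - 31 = 3 left)
June 1 + 3 = June 4, 2046

June 4, 2046


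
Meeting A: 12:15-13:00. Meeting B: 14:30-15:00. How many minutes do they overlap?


Meeting A: 735-780 (in minutes from midnight)
Meeting B: 870-900
Overlap start = max(735, 870) = 870
Overlap end = min(780, 900) = 780
Overlap = max(0, 780 - 870) = 0 min

0 minutes


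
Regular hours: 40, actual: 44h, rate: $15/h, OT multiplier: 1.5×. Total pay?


Regular: 40h × $15 = $600.00
Overtime: 44 - 40 = 4h
OT pay: 4h × $15 × 1.5 = $90.00
Total = $600.00 + $90.00 = $690.00

$690.00


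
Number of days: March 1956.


31 days

Month: March (month 3)
March has 31 days


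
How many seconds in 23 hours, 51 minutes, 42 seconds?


85902 seconds

Hours: 23 × 3600 = 82800
Minutes: 51 × 60 = 3060
Seconds: 42
Total = 82800 + 3060 + 42 = 85902


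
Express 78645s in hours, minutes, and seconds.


21h 50m 45s

Hours: 78645 ÷ 3600 = 21 remainder 3045
Minutes: 3045 ÷ 60 = 50 remainder 45
Seconds: 45


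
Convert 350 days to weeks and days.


Weeks: 350 ÷ 7 = 50 remainder 0

50 weeks 0 days


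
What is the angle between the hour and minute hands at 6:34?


7.0°

Hour hand = 6×30 + 34×0.5 = 197.0°
Minute hand = 34×6 = 204°
Difference = |197.0 - 204| = 7.0°


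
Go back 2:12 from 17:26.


15:14

Start: 1046 minutes from midnight
Subtract: 132 minutes
Remaining: 1046 - 132 = 914
Hours: 15, Minutes: 14


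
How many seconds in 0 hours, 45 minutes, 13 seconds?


Hours: 0 × 3600 = 0
Minutes: 45 × 60 = 2700
Seconds: 13
Total = 0 + 2700 + 13 = 2713

2713 seconds


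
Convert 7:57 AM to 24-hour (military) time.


Input: 7:57 AM
AM hour stays: 7

07:57


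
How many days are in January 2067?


Month: January (month 1)
January has 31 days

31 days


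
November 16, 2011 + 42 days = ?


Start: November 16, 2011
Add 42 days
November 16 → December 1: 30 - 16 + 1 = 15 days (42 - 15 = 27 left)
December 1 + 27 = December 28, 2011

December 28, 2011


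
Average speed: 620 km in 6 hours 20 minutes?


97.9 km/h

Distance: 620 km
Time: 6h 20m = 380 min = 380/60 = 19/3 hours
Speed = 620 ÷ (19/3) = 620 × 3 / 19 = 1860/19 ≈ 97.9 km/h


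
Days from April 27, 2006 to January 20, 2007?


268 days

From April 27, 2006 to January 20, 2007
Rest of April 2006: 30 - 27 = 3
Full months: May 31, June 30, July 31, August 31, September 30, October 31, November 30, December 31
Days into January 2007: 20
Total = 3 + 31 + 30 + 31 + 31 + 30 + 31 + 30 + 31 + 20 = 268 days


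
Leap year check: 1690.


Rules: divisible by 4 AND (not by 100 OR by 400)
1690 ÷ 4 = 422 remainder 2 → not divisible by 4
Not divisible by 4 → not a leap year

No


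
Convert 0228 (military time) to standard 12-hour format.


Hour: 2
2 < 12 → AM

2:28 AM


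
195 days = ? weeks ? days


Weeks: 195 ÷ 7 = 27 remainder 6

27 weeks 6 days


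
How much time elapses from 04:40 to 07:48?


End time in minutes: 7×60 + 48 = 468
Start time in minutes: 4×60 + 40 = 280
Difference = 468 - 280 = 188 minutes
= 3 hours 8 minutes

3h 8m


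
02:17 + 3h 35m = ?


Start: 137 minutes from midnight
Add: 215 minutes
Total: 352 minutes
Hours: 352 ÷ 60 = 5 remainder 52

05:52


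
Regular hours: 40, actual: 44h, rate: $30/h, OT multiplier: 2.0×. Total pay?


$1440.00

Regular: 40h × $30 = $1200.00
Overtime: 44 - 40 = 4h
OT pay: 4h × $30 × 2.0 = $240.00
Total = $1200.00 + $240.00 = $1440.00


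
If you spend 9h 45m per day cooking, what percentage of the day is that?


40.6%

Time: 585 minutes
Day: 1440 minutes
Percentage = (585/1440) × 100 ≈ 40.6%


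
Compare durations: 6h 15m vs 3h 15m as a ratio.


Duration 1: 375 minutes
Duration 2: 195 minutes
Ratio = 375:195
GCD = 15
Simplified = 25:13
As a decimal: 25/13 ≈ 1.92

25:13 (1.92)


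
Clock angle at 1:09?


19.5°

Hour hand = 1×30 + 9×0.5 = 34.5°
Minute hand = 9×6 = 54°
Difference = |34.5 - 54| = 19.5°


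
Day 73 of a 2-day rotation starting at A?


Shifts: A, B
Start: A (index 0)
Day 73: (0 + 73 - 1) mod 2
= 72 mod 2
= 0
Index 0 → shift A

Shift A


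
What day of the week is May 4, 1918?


Saturday

Zeller's congruence:
q=4, m=5, k=18, j=19
h = (4 + ⌊13×6/5⌋ + 18 + ⌊18/4⌋ + ⌊19/4⌋ - 2×19) mod 7
= (4 + 15 + 18 + 4 + 4 - 38) mod 7
= 7 mod 7 = 0
h=0 → Saturday


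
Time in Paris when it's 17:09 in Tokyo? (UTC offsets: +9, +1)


09:09

Time difference = UTC+1 - UTC+9 = -8 hours
New hour = (17 -8) mod 24
= 9 mod 24 = 9
Minutes unchanged → 09:09


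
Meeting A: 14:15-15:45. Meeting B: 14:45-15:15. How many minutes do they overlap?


Meeting A: 855-945 (in minutes from midnight)
Meeting B: 885-915
Overlap start = max(855, 885) = 885
Overlap end = min(945, 915) = 915
Overlap = max(0, 915 - 885) = 30 min

30 minutes


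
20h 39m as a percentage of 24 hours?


Total minutes: 20×60 + 39 = 1239
Day = 24×60 = 1440 minutes
Fraction = 1239/1440 ≈ 0.8604
As a percentage: 1239/1440 × 100 ≈ 86.04%

0.8604 (86.04%)


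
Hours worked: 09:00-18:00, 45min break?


Total time = (18×60+0) - (9×60+0)
= 1080 - 540 = 540 min
Minus break: 540 - 45 = 495 min
= 8h 15m

8h 15m (495 minutes)


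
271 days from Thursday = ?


Tuesday

Start: Thursday (index 3)
(3 + 271) mod 7
= 274 mod 7
= 1
Index 1 → Tuesday


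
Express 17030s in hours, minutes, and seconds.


4h 43m 50s

Hours: 17030 ÷ 3600 = 4 remainder 2630
Minutes: 2630 ÷ 60 = 43 remainder 50
Seconds: 50


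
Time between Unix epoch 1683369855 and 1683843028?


Difference = 1683843028 - 1683369855 = 473173 seconds
In hours: 473173 / 3600 ≈ 131.4
In days: 473173 / 86400 ≈ 5.48

473173 seconds (131.4 hours / 5.48 days)


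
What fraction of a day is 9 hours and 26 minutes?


Total minutes: 9×60 + 26 = 566
Day = 24×60 = 1440 minutes
Fraction = 566/1440 ≈ 0.3931
As a percentage: 566/1440 × 100 ≈ 39.31%

0.3931 (39.31%)


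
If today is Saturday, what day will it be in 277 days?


Start: Saturday (index 5)
(5 + 277) mod 7
= 282 mod 7
= 2
Index 2 → Wednesday

Wednesday


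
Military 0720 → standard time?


7:20 AM

Hour: 7
7 < 12 → AM


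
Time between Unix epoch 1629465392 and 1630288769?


Difference = 1630288769 - 1629465392 = 823377 seconds
In hours: 823377 / 3600 ≈ 228.7
In days: 823377 / 86400 ≈ 9.53

823377 seconds (228.7 hours / 9.53 days)


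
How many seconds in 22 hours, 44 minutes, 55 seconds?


Hours: 22 × 3600 = 79200
Minutes: 44 × 60 = 2640
Seconds: 55
Total = 79200 + 2640 + 55 = 81895

81895 seconds


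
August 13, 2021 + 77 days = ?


October 29, 2021

Start: August 13, 2021
Add 77 days
August 13 → September 1: 31 - 13 + 1 = 19 days (77 - 19 = 58 left)
September 1 → October 1: 30 - 1 + 1 = 30 days (58 - 30 = 28 left)
October 1 + 28 = October 29, 2021


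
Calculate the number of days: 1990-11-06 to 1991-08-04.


From November 6, 1990 to August 4, 1991
Rest of November 1990: 30 - 6 = 24
Full months: December 31, January 31, February 1991 28, March 31, April 30, May 31, June 30, July 31
Days into August 1991: 4
Total = 24 + 31 + 31 + 28 + 31 + 30 + 31 + 30 + 31 + 4 = 271 days

271 days


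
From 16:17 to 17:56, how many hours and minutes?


1h 39m

End time in minutes: 17×60 + 56 = 1076
Start time in minutes: 16×60 + 17 = 977
Difference = 1076 - 977 = 99 minutes
= 1 hours 39 minutes


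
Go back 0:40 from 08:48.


08:08

Start: 528 minutes from midnight
Subtract: 40 minutes
Remaining: 528 - 40 = 488
Hours: 8, Minutes: 8


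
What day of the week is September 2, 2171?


Monday

Zeller's congruence:
q=2, m=9, k=71, j=21
h = (2 + ⌊13×10/5⌋ + 71 + ⌊71/4⌋ + ⌊21/4⌋ - 2×21) mod 7
= (2 + 26 + 71 + 17 + 5 - 42) mod 7
= 79 mod 7 = 2
h=2 → Monday


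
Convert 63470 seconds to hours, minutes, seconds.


17h 37m 50s

Hours: 63470 ÷ 3600 = 17 remainder 2270
Minutes: 2270 ÷ 60 = 37 remainder 50
Seconds: 50


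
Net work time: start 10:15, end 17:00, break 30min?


6h 15m (375 minutes)

Total time = (17×60+0) - (10×60+15)
= 1020 - 615 = 405 min
Minus break: 405 - 30 = 375 min
= 6h 15m


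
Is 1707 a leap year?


No

Rules: divisible by 4 AND (not by 100 OR by 400)
1707 ÷ 4 = 426 remainder 3 → not divisible by 4
Not divisible by 4 → not a leap year


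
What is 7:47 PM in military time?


19:47

Input: 7:47 PM
PM: 7 + 12 = 19


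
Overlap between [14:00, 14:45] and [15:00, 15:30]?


0 minutes

Meeting A: 840-885 (in minutes from midnight)
Meeting B: 900-930
Overlap start = max(840, 900) = 900
Overlap end = min(885, 930) = 885
Overlap = max(0, 885 - 900) = 0 min


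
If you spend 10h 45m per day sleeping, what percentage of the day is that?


Time: 645 minutes
Day: 1440 minutes
Percentage = (645/1440) × 100 ≈ 44.8%

44.8%


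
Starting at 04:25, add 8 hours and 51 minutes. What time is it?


13:16

Start: 265 minutes from midnight
Add: 531 minutes
Total: 796 minutes
Hours: 796 ÷ 60 = 13 remainder 16


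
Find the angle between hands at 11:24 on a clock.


Hour hand = 11×30 + 24×0.5 = 342.0°
Minute hand = 24×6 = 144°
Difference = |342.0 - 144| = 198.0°
Since > 180°: 360 - 198.0 = 162.0°

162.0°


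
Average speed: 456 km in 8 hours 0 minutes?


Distance: 456 km
Time: 8 hours
Speed = 456 / 8 = 57.0 km/h

57.0 km/h


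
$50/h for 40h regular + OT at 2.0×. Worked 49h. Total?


$2900.00

Regular: 40h × $50 = $2000.00
Overtime: 49 - 40 = 9h
OT pay: 9h × $50 × 2.0 = $900.00
Total = $2000.00 + $900.00 = $2900.00


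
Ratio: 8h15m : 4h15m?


33:17 (1.94)

Duration 1: 495 minutes
Duration 2: 255 minutes
Ratio = 495:255
GCD = 15
Simplified = 33:17
As a decimal: 33/17 ≈ 1.94


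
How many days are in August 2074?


31 days

Month: August (month 8)
August has 31 days


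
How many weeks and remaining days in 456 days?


65 weeks 1 days

Weeks: 456 ÷ 7 = 65 remainder 1


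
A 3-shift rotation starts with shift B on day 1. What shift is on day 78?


Shifts: A, B, C
Start: B (index 1)
Day 78: (1 + 78 - 1) mod 3
= 78 mod 3
= 0
Index 0 → shift A

Shift A


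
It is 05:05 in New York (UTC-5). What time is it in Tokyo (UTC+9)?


Time difference = UTC+9 - UTC-5 = +14 hours
New hour = (5 + 14) mod 24
= 19 mod 24 = 19
Minutes unchanged → 19:05

19:05


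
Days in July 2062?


31 days

Month: July (month 7)
July has 31 days


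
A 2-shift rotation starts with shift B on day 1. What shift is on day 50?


Shifts: A, B
Start: B (index 1)
Day 50: (1 + 50 - 1) mod 2
= 50 mod 2
= 0
Index 0 → shift A

Shift A


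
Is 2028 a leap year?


Yes

Rules: divisible by 4 AND (not by 100 OR by 400)
2028 ÷ 4 = 507 exactly → divisible by 4
2028 ÷ 100 = 20 remainder 28 → not divisible by 100
Divisible by 4 but not by 100 → leap year


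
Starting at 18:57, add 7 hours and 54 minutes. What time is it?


02:51 (next day)

Start: 1137 minutes from midnight
Add: 474 minutes
Total: 1611 minutes
Hours: 1611 ÷ 60 = 26 remainder 51
26 ≥ 24 → 26 - 24 = 2 (next day)


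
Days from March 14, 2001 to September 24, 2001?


From March 14, 2001 to September 24, 2001
Rest of March 2001: 31 - 14 = 17
Full months: April 30, May 31, June 30, July 31, August 31
Days into September 2001: 24
Total = 17 + 30 + 31 + 30 + 31 + 31 + 24 = 194 days

194 days


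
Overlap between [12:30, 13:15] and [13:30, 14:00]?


Meeting A: 750-795 (in minutes from midnight)
Meeting B: 810-840
Overlap start = max(750, 810) = 810
Overlap end = min(795, 840) = 795
Overlap = max(0, 795 - 810) = 0 min

0 minutes


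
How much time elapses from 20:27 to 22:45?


End time in minutes: 22×60 + 45 = 1365
Start time in minutes: 20×60 + 27 = 1227
Difference = 1365 - 1227 = 138 minutes
= 2 hours 18 minutes

2h 18m


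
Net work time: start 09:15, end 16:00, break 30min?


6h 15m (375 minutes)

Total time = (16×60+0) - (9×60+15)
= 960 - 555 = 405 min
Minus break: 405 - 30 = 375 min
= 6h 15m


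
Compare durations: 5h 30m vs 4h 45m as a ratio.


Duration 1: 330 minutes
Duration 2: 285 minutes
Ratio = 330:285
GCD = 15
Simplified = 22:19
As a decimal: 22/19 ≈ 1.16

22:19 (1.16)


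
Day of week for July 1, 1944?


Zeller's congruence:
q=1, m=7, k=44, j=19
h = (1 + ⌊13×8/5⌋ + 44 + ⌊44/4⌋ + ⌊19/4⌋ - 2×19) mod 7
= (1 + 20 + 44 + 11 + 4 - 38) mod 7
= 42 mod 7 = 0
h=0 → Saturday

Saturday


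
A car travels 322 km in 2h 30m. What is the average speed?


128.8 km/h

Distance: 322 km
Time: 2h 30m = 150 min = 150/60 = 5/2 hours
Speed = 322 ÷ (5/2) = 322 × 2 / 5 = 644/5 = 128.8 km/h


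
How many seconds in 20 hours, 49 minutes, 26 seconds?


74966 seconds

Hours: 20 × 3600 = 72000
Minutes: 49 × 60 = 2940
Seconds: 26
Total = 72000 + 2940 + 26 = 74966


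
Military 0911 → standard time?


Hour: 9
9 < 12 → AM

9:11 AM


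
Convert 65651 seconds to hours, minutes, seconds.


Hours: 65651 ÷ 3600 = 18 remainder 851
Minutes: 851 ÷ 60 = 14 remainder 11
Seconds: 11

18h 14m 11s


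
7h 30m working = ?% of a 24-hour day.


Time: 450 minutes
Day: 1440 minutes
Percentage = (450/1440) × 100 ≈ 31.3%

31.3%


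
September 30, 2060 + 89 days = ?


Start: September 30, 2060
Add 89 days
September 30 → October 1: 30 - 30 + 1 = 1 days (89 - 1 = 88 left)
October 1 → November 1: 31 - 1 + 1 = 31 days (88 - 31 = 57 left)
November 1 → December 1: 30 - 1 + 1 = 30 days (57 - 30 = 27 left)
December 1 + 27 = December 28, 2060

December 28, 2060


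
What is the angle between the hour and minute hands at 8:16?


152.0°

Hour hand = 8×30 + 16×0.5 = 248.0°
Minute hand = 16×6 = 96°
Difference = |248.0 - 96| = 152.0°


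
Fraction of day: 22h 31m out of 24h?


0.9382 (93.82%)

Total minutes: 22×60 + 31 = 1351
Day = 24×60 = 1440 minutes
Fraction = 1351/1440 ≈ 0.9382
As a percentage: 1351/1440 × 100 ≈ 93.82%


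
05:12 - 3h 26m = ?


Start: 312 minutes from midnight
Subtract: 206 minutes
Remaining: 312 - 206 = 106
Hours: 1, Minutes: 46

01:46


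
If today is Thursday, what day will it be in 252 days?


Start: Thursday (index 3)
(3 + 252) mod 7
= 255 mod 7
= 3
Index 3 → Thursday

Thursday


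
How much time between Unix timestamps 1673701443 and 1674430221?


Difference = 1674430221 - 1673701443 = 728778 seconds
In hours: 728778 / 3600 ≈ 202.4
In days: 728778 / 86400 ≈ 8.43

728778 seconds (202.4 hours / 8.43 days)


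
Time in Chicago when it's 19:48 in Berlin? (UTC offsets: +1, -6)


Time difference = UTC-6 - UTC+1 = -7 hours
New hour = (19 -7) mod 24
= 12 mod 24 = 12
Minutes unchanged → 12:48

12:48


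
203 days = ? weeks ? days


Weeks: 203 ÷ 7 = 29 remainder 0

29 weeks 0 days


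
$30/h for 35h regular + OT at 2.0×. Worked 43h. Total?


$1530.00

Regular: 35h × $30 = $1050.00
Overtime: 43 - 35 = 8h
OT pay: 8h × $30 × 2.0 = $480.00
Total = $1050.00 + $480.00 = $1530.00


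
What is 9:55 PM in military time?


21:55

Input: 9:55 PM
PM: 9 + 12 = 21


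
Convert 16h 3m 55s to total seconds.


57835 seconds

Hours: 16 × 3600 = 57600
Minutes: 3 × 60 = 180
Seconds: 55
Total = 57600 + 180 + 55 = 57835


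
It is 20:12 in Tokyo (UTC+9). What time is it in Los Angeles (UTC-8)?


03:12

Time difference = UTC-8 - UTC+9 = -17 hours
New hour = (20 -17) mod 24
= 3 mod 24 = 3
Minutes unchanged → 03:12


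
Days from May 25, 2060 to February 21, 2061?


From May 25, 2060 to February 21, 2061
Rest of May 2060: 31 - 25 = 6
Full months: June 30, July 31, August 31, September 30, October 31, November 30, December 31, January 31
Days into February 2061: 21
Total = 6 + 30 + 31 + 31 + 30 + 31 + 30 + 31 + 31 + 21 = 272 days

272 days


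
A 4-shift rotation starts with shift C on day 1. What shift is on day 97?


Shift C

Shifts: A, B, C, D
Start: C (index 2)
Day 97: (2 + 97 - 1) mod 4
= 98 mod 4
= 2
Index 2 → shift C


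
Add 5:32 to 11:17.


16:49

Start: 677 minutes from midnight
Add: 332 minutes
Total: 1009 minutes
Hours: 1009 ÷ 60 = 16 remainder 49


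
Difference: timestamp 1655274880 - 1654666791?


Difference = 1655274880 - 1654666791 = 608089 seconds
In hours: 608089 / 3600 ≈ 168.9
In days: 608089 / 86400 ≈ 7.04

608089 seconds (168.9 hours / 7.04 days)


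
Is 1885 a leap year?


Rules: divisible by 4 AND (not by 100 OR by 400)
1885 ÷ 4 = 471 remainder 1 → not divisible by 4
Not divisible by 4 → not a leap year

No


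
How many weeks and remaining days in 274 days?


Weeks: 274 ÷ 7 = 39 remainder 1

39 weeks 1 days


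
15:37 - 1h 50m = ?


Start: 937 minutes from midnight
Subtract: 110 minutes
Remaining: 937 - 110 = 827
Hours: 13, Minutes: 47

13:47


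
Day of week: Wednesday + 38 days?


Start: Wednesday (index 2)
(2 + 38) mod 7
= 40 mod 7
= 5
Index 5 → Saturday

Saturday


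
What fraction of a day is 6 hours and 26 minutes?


Total minutes: 6×60 + 26 = 386
Day = 24×60 = 1440 minutes
Fraction = 386/1440 ≈ 0.2681
As a percentage: 386/1440 × 100 ≈ 26.81%

0.2681 (26.81%)


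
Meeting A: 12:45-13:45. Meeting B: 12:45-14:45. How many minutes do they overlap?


60 minutes

Meeting A: 765-825 (in minutes from midnight)
Meeting B: 765-885
Overlap start = max(765, 765) = 765
Overlap end = min(825, 885) = 825
Overlap = max(0, 825 - 765) = 60 min


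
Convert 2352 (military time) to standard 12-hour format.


11:52 PM

Hour: 23
23 - 12 = 11 → PM


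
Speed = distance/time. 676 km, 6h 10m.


109.6 km/h

Distance: 676 km
Time: 6h 10m = 370 min = 370/60 = 37/6 hours
Speed = 676 ÷ (37/6) = 676 × 6 / 37 = 4056/37 ≈ 109.6 km/h


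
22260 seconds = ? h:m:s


Hours: 22260 ÷ 3600 = 6 remainder 660
Minutes: 660 ÷ 60 = 11 remainder 0
Seconds: 0

6h 11m 0s
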